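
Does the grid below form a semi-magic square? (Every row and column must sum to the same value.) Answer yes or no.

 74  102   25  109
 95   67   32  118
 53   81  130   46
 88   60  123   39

Row 1: 74 + 102 + 25 + 109 = 310.
Row 2: 95 + 67 + 32 + 118 = 312.
Row 3: 53 + 81 + 130 + 46 = 310.
Row 4: 88 + 60 + 123 + 39 = 310.
Column 1: 74 + 95 + 53 + 88 = 310.
Column 2: 102 + 67 + 81 + 60 = 310.
Column 3: 25 + 32 + 130 + 123 = 310.
Column 4: 109 + 118 + 46 + 39 = 312.

No — row 3 sums to 310 but column 4 sums to 312.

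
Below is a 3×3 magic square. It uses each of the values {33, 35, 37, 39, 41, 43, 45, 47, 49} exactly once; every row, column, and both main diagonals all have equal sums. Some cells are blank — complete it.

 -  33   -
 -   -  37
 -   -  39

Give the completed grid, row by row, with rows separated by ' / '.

The 9 entries sum to 369, so each line sums to 369/3 = 123.
Using column 3: 37 + 39 + ? → (1,3) = 123 − 76 = 47.
From row 1, 123 − (33 + 47) gives (1,1) = 43.
From main diagonal, 123 − (43 + 39) gives (2,2) = 41.
Anti-diagonal: 47 + 41 + ? = 123, so (3,1) = 35.
Using row 2: 41 + 37 + ? → (2,1) = 123 − 78 = 45.
Row 3 needs 123; the known cells sum to 74, so (3,2) = 49.

43 33 47 / 45 41 37 / 35 49 39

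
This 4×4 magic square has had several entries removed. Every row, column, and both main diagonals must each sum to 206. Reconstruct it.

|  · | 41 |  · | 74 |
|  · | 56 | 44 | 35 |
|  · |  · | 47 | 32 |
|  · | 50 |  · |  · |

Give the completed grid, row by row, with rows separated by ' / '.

38 41 53 74 / 71 56 44 35 / 68 59 47 32 / 29 50 62 65

Row 2: 56 + 44 + 35 + ? = 206, so (2,1) = 71.
Column 2 needs 206; the known cells sum to 147, so (3,2) = 59.
Column 4: 74 + 35 + 32 + ? = 206, so (4,4) = 65.
Using main diagonal: 56 + 47 + 65 + ? → (1,1) = 206 − 168 = 38.
Anti-diagonal needs 206; the known cells sum to 177, so (4,1) = 29.
Row 1 must total 206; the given cells sum to 153, so (1,3) = 53.
Using row 3: 59 + 47 + 32 + ? → (3,1) = 206 − 138 = 68.
Row 4: 29 + 50 + 65 + ? = 206, so (4,3) = 62.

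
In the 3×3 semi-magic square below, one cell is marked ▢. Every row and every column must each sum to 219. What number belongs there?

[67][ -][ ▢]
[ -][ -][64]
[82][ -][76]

79

Using row 3: 82 + 76 + ? → (3,2) = 219 − 158 = 61.
The remaining cell in column 1 is (2,1) = 219 − 149 = 70.
Column 3 needs 219; the known cells sum to 140, so (1,3) = 79.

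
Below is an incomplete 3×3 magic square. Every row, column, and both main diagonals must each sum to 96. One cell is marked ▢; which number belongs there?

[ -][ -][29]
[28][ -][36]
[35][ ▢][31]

Row 2: 28 + 36 + ? = 96, so (2,2) = 32.
The remaining cell in row 3 is (3,2) = 96 − 66 = 30.

30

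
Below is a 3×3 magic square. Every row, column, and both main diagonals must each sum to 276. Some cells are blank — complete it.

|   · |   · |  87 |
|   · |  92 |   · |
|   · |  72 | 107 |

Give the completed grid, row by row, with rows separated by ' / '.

Row 3 must total 276; the given cells sum to 179, so (3,1) = 97.
Using column 2: 92 + 72 + ? → (1,2) = 276 − 164 = 112.
The remaining cell in column 3 is (2,3) = 276 − 194 = 82.
Using main diagonal: 92 + 107 + ? → (1,1) = 276 − 199 = 77.
From row 2, 276 − (92 + 82) gives (2,1) = 102.

77 112 87 / 102 92 82 / 97 72 107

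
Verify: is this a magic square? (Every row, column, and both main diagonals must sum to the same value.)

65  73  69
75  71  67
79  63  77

No — row 2 sums to 213 but anti-diagonal sums to 219.

Row 1: 65 + 73 + 69 = 207.
Row 2: 75 + 71 + 67 = 213.
Row 3: 79 + 63 + 77 = 219.
Column 1: 65 + 75 + 79 = 219.
Column 2: 73 + 71 + 63 = 207.
Column 3: 69 + 67 + 77 = 213.
Main diagonal: 65 + 71 + 77 = 213.
Anti-diagonal: 69 + 71 + 79 = 219.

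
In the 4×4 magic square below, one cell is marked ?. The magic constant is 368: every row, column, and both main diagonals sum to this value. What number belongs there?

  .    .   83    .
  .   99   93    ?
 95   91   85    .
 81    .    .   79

89

Row 3 must total 368; the given cells sum to 271, so (3,4) = 97.
Column 3 needs 368; the known cells sum to 261, so (4,3) = 107.
From main diagonal, 368 − (99 + 85 + 79) gives (1,1) = 105.
Using anti-diagonal: 93 + 91 + 81 + ? → (1,4) = 368 − 265 = 103.
Row 1 must total 368; the given cells sum to 291, so (1,2) = 77.
Row 4 must total 368; the given cells sum to 267, so (4,2) = 101.
The remaining cell in column 1 is (2,1) = 368 − 281 = 87.
Column 4 needs 368; the known cells sum to 279, so (2,4) = 89.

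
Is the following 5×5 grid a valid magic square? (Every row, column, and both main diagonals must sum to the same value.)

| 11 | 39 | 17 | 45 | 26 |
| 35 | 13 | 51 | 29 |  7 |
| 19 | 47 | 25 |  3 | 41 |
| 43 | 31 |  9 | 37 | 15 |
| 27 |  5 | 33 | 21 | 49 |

Row 1: 11 + 39 + 17 + 45 + 26 = 138.
Row 2: 35 + 13 + 51 + 29 + 7 = 135.
Row 3: 19 + 47 + 25 + 3 + 41 = 135.
Row 4: 43 + 31 + 9 + 37 + 15 = 135.
Row 5: 27 + 5 + 33 + 21 + 49 = 135.
Column 1: 11 + 35 + 19 + 43 + 27 = 135.
Column 2: 39 + 13 + 47 + 31 + 5 = 135.
Column 3: 17 + 51 + 25 + 9 + 33 = 135.
Column 4: 45 + 29 + 3 + 37 + 21 = 135.
Column 5: 26 + 7 + 41 + 15 + 49 = 138.
Main diagonal: 11 + 13 + 25 + 37 + 49 = 135.
Anti-diagonal: 26 + 29 + 25 + 31 + 27 = 138.

No — column 5 sums to 138 but row 5 sums to 135.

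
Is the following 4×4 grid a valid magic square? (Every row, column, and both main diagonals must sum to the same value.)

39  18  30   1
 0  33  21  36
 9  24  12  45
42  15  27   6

No — column 2 sums to 90 but row 1 sums to 88.

Row 1: 39 + 18 + 30 + 1 = 88.
Row 2: 0 + 33 + 21 + 36 = 90.
Row 3: 9 + 24 + 12 + 45 = 90.
Row 4: 42 + 15 + 27 + 6 = 90.
Column 1: 39 + 0 + 9 + 42 = 90.
Column 2: 18 + 33 + 24 + 15 = 90.
Column 3: 30 + 21 + 12 + 27 = 90.
Column 4: 1 + 36 + 45 + 6 = 88.
Main diagonal: 39 + 33 + 12 + 6 = 90.
Anti-diagonal: 1 + 21 + 24 + 42 = 88.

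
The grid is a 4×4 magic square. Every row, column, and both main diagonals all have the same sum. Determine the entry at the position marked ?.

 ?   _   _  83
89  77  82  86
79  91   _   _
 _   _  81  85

88

Row 2 is complete and sums to 334; that is the magic constant.
Using column 4: 83 + 86 + 85 + ? → (3,4) = 334 − 254 = 80.
Anti-diagonal must total 334; the given cells sum to 256, so (4,1) = 78.
The remaining cell in row 3 is (3,3) = 334 − 250 = 84.
Row 4 needs 334; the known cells sum to 244, so (4,2) = 90.
Column 1 must total 334; the given cells sum to 246, so (1,1) = 88.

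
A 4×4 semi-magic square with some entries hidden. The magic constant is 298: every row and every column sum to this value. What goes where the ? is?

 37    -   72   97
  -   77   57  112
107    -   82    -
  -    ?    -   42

Using row 1: 37 + 72 + 97 + ? → (1,2) = 298 − 206 = 92.
Row 2 must total 298; the given cells sum to 246, so (2,1) = 52.
Column 1 needs 298; the known cells sum to 196, so (4,1) = 102.
Column 3: 72 + 57 + 82 + ? = 298, so (4,3) = 87.
From column 4, 298 − (97 + 112 + 42) gives (3,4) = 47.
Using row 3: 107 + 82 + 47 + ? → (3,2) = 298 − 236 = 62.
Row 4 needs 298; the known cells sum to 231, so (4,2) = 67.

67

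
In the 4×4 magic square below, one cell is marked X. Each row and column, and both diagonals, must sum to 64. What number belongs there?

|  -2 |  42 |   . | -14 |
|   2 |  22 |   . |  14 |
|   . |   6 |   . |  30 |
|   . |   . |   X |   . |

-10

From row 1, 64 − (-2 + 42 + (-14)) gives (1,3) = 38.
Row 2 needs 64; the known cells sum to 38, so (2,3) = 26.
The remaining cell in column 2 is (4,2) = 64 − 70 = -6.
Column 4 needs 64; the known cells sum to 30, so (4,4) = 34.
From main diagonal, 64 − (-2 + 22 + 34) gives (3,3) = 10.
The remaining cell in anti-diagonal is (4,1) = 64 − 18 = 46.
From row 3, 64 − (6 + 10 + 30) gives (3,1) = 18.
The remaining cell in row 4 is (4,3) = 64 − 74 = -10.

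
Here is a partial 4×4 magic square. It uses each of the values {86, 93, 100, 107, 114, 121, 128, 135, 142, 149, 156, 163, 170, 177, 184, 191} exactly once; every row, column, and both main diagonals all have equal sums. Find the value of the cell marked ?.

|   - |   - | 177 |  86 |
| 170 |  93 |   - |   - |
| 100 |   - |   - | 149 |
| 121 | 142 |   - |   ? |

The 16 entries sum to 2216, so each line sums to 2216/4 = 554.
Column 1: 170 + 100 + 121 + ? = 554, so (1,1) = 163.
Row 1 needs 554; the known cells sum to 426, so (1,2) = 128.
Using column 2: 128 + 93 + 142 + ? → (3,2) = 554 − 363 = 191.
The remaining cell in anti-diagonal is (2,3) = 554 − 398 = 156.
From row 2, 554 − (170 + 93 + 156) gives (2,4) = 135.
Row 3: 100 + 191 + 149 + ? = 554, so (3,3) = 114.
Column 3 needs 554; the known cells sum to 447, so (4,3) = 107.
From column 4, 554 − (86 + 135 + 149) gives (4,4) = 184.

184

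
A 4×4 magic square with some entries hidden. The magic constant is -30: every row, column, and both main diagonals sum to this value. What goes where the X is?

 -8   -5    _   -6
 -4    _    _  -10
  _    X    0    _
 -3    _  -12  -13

Row 1 needs -30; the known cells sum to -19, so (1,3) = -11.
From row 4, -30 − (-3 + (-12) + (-13)) gives (4,2) = -2.
The remaining cell in column 1 is (3,1) = -30 − (-15) = -15.
Using column 3: -11 + 0 + (-12) + ? → (2,3) = -30 − (-23) = -7.
From column 4, -30 − (-6 + (-10) + (-13)) gives (3,4) = -1.
From main diagonal, -30 − (-8 + 0 + (-13)) gives (2,2) = -9.
From anti-diagonal, -30 − (-6 + (-7) + (-3)) gives (3,2) = -14.

-14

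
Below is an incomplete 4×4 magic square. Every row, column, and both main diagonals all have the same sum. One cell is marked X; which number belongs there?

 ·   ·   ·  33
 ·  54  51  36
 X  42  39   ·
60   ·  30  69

57

Anti-diagonal is complete and sums to 186; that is the magic constant.
Using row 2: 54 + 51 + 36 + ? → (2,1) = 186 − 141 = 45.
The remaining cell in row 4 is (4,2) = 186 − 159 = 27.
Column 2 needs 186; the known cells sum to 123, so (1,2) = 63.
Using column 3: 51 + 39 + 30 + ? → (1,3) = 186 − 120 = 66.
From column 4, 186 − (33 + 36 + 69) gives (3,4) = 48.
From main diagonal, 186 − (54 + 39 + 69) gives (1,1) = 24.
Using row 3: 42 + 39 + 48 + ? → (3,1) = 186 − 129 = 57.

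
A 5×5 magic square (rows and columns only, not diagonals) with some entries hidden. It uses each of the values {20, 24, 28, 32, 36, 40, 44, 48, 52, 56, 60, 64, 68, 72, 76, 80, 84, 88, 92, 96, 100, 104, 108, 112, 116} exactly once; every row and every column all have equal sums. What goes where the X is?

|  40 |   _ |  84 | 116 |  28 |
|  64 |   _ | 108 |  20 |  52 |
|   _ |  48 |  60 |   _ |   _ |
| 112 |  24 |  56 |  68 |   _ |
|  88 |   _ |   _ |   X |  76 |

The 25 entries sum to 1700, so each line sums to 1700/5 = 340.
Row 1 needs 340; the known cells sum to 268, so (1,2) = 72.
Using row 2: 64 + 108 + 20 + 52 + ? → (2,2) = 340 − 244 = 96.
Using row 4: 112 + 24 + 56 + 68 + ? → (4,5) = 340 − 260 = 80.
From column 1, 340 − (40 + 64 + 112 + 88) gives (3,1) = 36.
Column 2 must total 340; the given cells sum to 240, so (5,2) = 100.
From column 3, 340 − (84 + 108 + 60 + 56) gives (5,3) = 32.
Using column 5: 28 + 52 + 80 + 76 + ? → (3,5) = 340 − 236 = 104.
Row 3: 36 + 48 + 60 + 104 + ? = 340, so (3,4) = 92.
Row 5 needs 340; the known cells sum to 296, so (5,4) = 44.

44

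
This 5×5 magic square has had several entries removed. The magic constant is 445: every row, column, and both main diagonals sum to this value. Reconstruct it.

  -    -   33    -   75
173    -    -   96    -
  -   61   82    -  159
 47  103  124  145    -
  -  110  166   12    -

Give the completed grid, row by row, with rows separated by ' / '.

Using row 4: 47 + 103 + 124 + 145 + ? → (4,5) = 445 − 419 = 26.
Column 3: 33 + 82 + 124 + 166 + ? = 445, so (2,3) = 40.
Using anti-diagonal: 75 + 96 + 82 + 103 + ? → (5,1) = 445 − 356 = 89.
From row 5, 445 − (89 + 110 + 166 + 12) gives (5,5) = 68.
From column 5, 445 − (75 + 159 + 26 + 68) gives (2,5) = 117.
Using row 2: 173 + 40 + 96 + 117 + ? → (2,2) = 445 − 426 = 19.
Column 2 must total 445; the given cells sum to 293, so (1,2) = 152.
From main diagonal, 445 − (19 + 82 + 145 + 68) gives (1,1) = 131.
Row 1 needs 445; the known cells sum to 391, so (1,4) = 54.
From column 1, 445 − (131 + 173 + 47 + 89) gives (3,1) = 5.
From column 4, 445 − (54 + 96 + 145 + 12) gives (3,4) = 138.

131 152 33 54 75 / 173 19 40 96 117 / 5 61 82 138 159 / 47 103 124 145 26 / 89 110 166 12 68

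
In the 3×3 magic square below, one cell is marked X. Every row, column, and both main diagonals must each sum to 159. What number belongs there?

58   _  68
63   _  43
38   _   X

48

Row 1 must total 159; the given cells sum to 126, so (1,2) = 33.
Row 2: 63 + 43 + ? = 159, so (2,2) = 53.
Column 2 must total 159; the given cells sum to 86, so (3,2) = 73.
Column 3 needs 159; the known cells sum to 111, so (3,3) = 48.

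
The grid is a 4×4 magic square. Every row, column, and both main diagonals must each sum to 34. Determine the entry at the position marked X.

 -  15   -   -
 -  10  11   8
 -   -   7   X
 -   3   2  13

Row 2 needs 34; the known cells sum to 29, so (2,1) = 5.
Row 4 must total 34; the given cells sum to 18, so (4,1) = 16.
The remaining cell in column 2 is (3,2) = 34 − 28 = 6.
Column 3: 11 + 7 + 2 + ? = 34, so (1,3) = 14.
From main diagonal, 34 − (10 + 7 + 13) gives (1,1) = 4.
Using anti-diagonal: 11 + 6 + 16 + ? → (1,4) = 34 − 33 = 1.
The remaining cell in column 1 is (3,1) = 34 − 25 = 9.
Column 4 must total 34; the given cells sum to 22, so (3,4) = 12.

12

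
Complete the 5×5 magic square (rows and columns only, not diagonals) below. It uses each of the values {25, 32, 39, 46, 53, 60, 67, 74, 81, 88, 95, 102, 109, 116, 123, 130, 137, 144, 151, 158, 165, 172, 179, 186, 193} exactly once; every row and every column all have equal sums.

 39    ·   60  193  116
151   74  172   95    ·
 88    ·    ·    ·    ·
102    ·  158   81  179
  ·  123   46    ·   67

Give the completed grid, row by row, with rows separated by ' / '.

The 25 entries sum to 2725, so each line sums to 2725/5 = 545.
Using row 1: 39 + 60 + 193 + 116 + ? → (1,2) = 545 − 408 = 137.
Row 2 needs 545; the known cells sum to 492, so (2,5) = 53.
Row 4 needs 545; the known cells sum to 520, so (4,2) = 25.
Column 1: 39 + 151 + 88 + 102 + ? = 545, so (5,1) = 165.
The remaining cell in column 2 is (3,2) = 545 − 359 = 186.
Column 3: 60 + 172 + 158 + 46 + ? = 545, so (3,3) = 109.
The remaining cell in column 5 is (3,5) = 545 − 415 = 130.
The remaining cell in row 3 is (3,4) = 545 − 513 = 32.
Row 5 needs 545; the known cells sum to 401, so (5,4) = 144.

39 137 60 193 116 / 151 74 172 95 53 / 88 186 109 32 130 / 102 25 158 81 179 / 165 123 46 144 67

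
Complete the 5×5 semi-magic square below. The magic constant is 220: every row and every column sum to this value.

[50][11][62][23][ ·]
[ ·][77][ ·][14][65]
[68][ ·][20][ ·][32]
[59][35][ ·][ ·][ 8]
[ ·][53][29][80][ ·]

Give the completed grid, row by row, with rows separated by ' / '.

50 11 62 23 74 / 26 77 38 14 65 / 68 44 20 56 32 / 59 35 71 47 8 / 17 53 29 80 41

From row 1, 220 − (50 + 11 + 62 + 23) gives (1,5) = 74.
Column 2 must total 220; the given cells sum to 176, so (3,2) = 44.
Column 5: 74 + 65 + 32 + 8 + ? = 220, so (5,5) = 41.
From row 3, 220 − (68 + 44 + 20 + 32) gives (3,4) = 56.
Using row 5: 53 + 29 + 80 + 41 + ? → (5,1) = 220 − 203 = 17.
The remaining cell in column 1 is (2,1) = 220 − 194 = 26.
From column 4, 220 − (23 + 14 + 56 + 80) gives (4,4) = 47.
Row 2: 26 + 77 + 14 + 65 + ? = 220, so (2,3) = 38.
From row 4, 220 − (59 + 35 + 47 + 8) gives (4,3) = 71.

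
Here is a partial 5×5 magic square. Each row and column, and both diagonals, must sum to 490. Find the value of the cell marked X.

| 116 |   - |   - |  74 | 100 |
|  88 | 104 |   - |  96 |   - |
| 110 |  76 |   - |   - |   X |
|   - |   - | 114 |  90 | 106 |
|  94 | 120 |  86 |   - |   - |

84

Column 1 must total 490; the given cells sum to 408, so (4,1) = 82.
Row 4 needs 490; the known cells sum to 392, so (4,2) = 98.
Column 2 must total 490; the given cells sum to 398, so (1,2) = 92.
Anti-diagonal needs 490; the known cells sum to 388, so (3,3) = 102.
Row 1: 116 + 92 + 74 + 100 + ? = 490, so (1,3) = 108.
Using column 3: 108 + 102 + 114 + 86 + ? → (2,3) = 490 − 410 = 80.
The remaining cell in main diagonal is (5,5) = 490 − 412 = 78.
Row 2: 88 + 104 + 80 + 96 + ? = 490, so (2,5) = 122.
Row 5 needs 490; the known cells sum to 378, so (5,4) = 112.
Using column 4: 74 + 96 + 90 + 112 + ? → (3,4) = 490 − 372 = 118.
From column 5, 490 − (100 + 122 + 106 + 78) gives (3,5) = 84.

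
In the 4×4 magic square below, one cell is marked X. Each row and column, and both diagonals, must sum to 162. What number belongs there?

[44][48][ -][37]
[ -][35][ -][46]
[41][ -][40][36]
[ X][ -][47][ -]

38

The remaining cell in row 1 is (1,3) = 162 − 129 = 33.
The remaining cell in row 3 is (3,2) = 162 − 117 = 45.
The remaining cell in column 2 is (4,2) = 162 − 128 = 34.
Column 3 needs 162; the known cells sum to 120, so (2,3) = 42.
The remaining cell in column 4 is (4,4) = 162 − 119 = 43.
The remaining cell in anti-diagonal is (4,1) = 162 − 124 = 38.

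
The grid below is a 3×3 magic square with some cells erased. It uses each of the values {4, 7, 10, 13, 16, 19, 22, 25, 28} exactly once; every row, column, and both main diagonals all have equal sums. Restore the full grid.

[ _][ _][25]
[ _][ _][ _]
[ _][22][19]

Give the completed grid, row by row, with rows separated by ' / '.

The 9 entries sum to 144, so each line sums to 144/3 = 48.
From row 3, 48 − (22 + 19) gives (3,1) = 7.
Column 3: 25 + 19 + ? = 48, so (2,3) = 4.
Using anti-diagonal: 25 + 7 + ? → (2,2) = 48 − 32 = 16.
Row 2 needs 48; the known cells sum to 20, so (2,1) = 28.
Column 1 needs 48; the known cells sum to 35, so (1,1) = 13.
Using column 2: 16 + 22 + ? → (1,2) = 48 − 38 = 10.

13 10 25 / 28 16 4 / 7 22 19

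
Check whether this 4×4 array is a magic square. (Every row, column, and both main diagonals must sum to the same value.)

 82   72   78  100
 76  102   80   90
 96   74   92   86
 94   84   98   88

No — anti-diagonal sums to 348 but column 2 sums to 332.

Row 1: 82 + 72 + 78 + 100 = 332.
Row 2: 76 + 102 + 80 + 90 = 348.
Row 3: 96 + 74 + 92 + 86 = 348.
Row 4: 94 + 84 + 98 + 88 = 364.
Column 1: 82 + 76 + 96 + 94 = 348.
Column 2: 72 + 102 + 74 + 84 = 332.
Column 3: 78 + 80 + 92 + 98 = 348.
Column 4: 100 + 90 + 86 + 88 = 364.
Main diagonal: 82 + 102 + 92 + 88 = 364.
Anti-diagonal: 100 + 80 + 74 + 94 = 348.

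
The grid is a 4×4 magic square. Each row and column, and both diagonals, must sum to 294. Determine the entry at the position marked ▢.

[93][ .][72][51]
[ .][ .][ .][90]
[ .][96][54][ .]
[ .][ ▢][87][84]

57

Row 1: 93 + 72 + 51 + ? = 294, so (1,2) = 78.
From column 3, 294 − (72 + 54 + 87) gives (2,3) = 81.
From column 4, 294 − (51 + 90 + 84) gives (3,4) = 69.
Main diagonal: 93 + 54 + 84 + ? = 294, so (2,2) = 63.
The remaining cell in anti-diagonal is (4,1) = 294 − 228 = 66.
From row 2, 294 − (63 + 81 + 90) gives (2,1) = 60.
Using row 3: 96 + 54 + 69 + ? → (3,1) = 294 − 219 = 75.
The remaining cell in row 4 is (4,2) = 294 − 237 = 57.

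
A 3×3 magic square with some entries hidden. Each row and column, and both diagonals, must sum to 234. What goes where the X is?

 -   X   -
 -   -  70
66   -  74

Row 3 needs 234; the known cells sum to 140, so (3,2) = 94.
Column 3: 70 + 74 + ? = 234, so (1,3) = 90.
Anti-diagonal: 90 + 66 + ? = 234, so (2,2) = 78.
Row 2: 78 + 70 + ? = 234, so (2,1) = 86.
Column 1 must total 234; the given cells sum to 152, so (1,1) = 82.
From column 2, 234 − (78 + 94) gives (1,2) = 62.

62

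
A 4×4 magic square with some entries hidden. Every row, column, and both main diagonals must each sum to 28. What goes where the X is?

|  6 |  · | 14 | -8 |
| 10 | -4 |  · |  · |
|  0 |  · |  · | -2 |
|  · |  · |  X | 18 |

Row 1 must total 28; the given cells sum to 12, so (1,2) = 16.
Column 1 must total 28; the given cells sum to 16, so (4,1) = 12.
The remaining cell in column 4 is (2,4) = 28 − 8 = 20.
Using main diagonal: 6 + (-4) + 18 + ? → (3,3) = 28 − 20 = 8.
Row 2: 10 + (-4) + 20 + ? = 28, so (2,3) = 2.
Row 3: 0 + 8 + (-2) + ? = 28, so (3,2) = 22.
From column 2, 28 − (16 + (-4) + 22) gives (4,2) = -6.
Column 3 must total 28; the given cells sum to 24, so (4,3) = 4.

4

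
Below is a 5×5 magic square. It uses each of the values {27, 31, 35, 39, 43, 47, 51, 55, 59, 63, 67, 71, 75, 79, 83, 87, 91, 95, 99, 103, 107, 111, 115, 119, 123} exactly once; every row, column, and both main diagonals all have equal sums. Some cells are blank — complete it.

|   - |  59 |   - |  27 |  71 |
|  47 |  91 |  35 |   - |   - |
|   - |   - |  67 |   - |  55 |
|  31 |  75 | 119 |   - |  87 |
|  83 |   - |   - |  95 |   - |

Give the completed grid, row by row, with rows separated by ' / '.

The 25 entries sum to 1875, so each line sums to 1875/5 = 375.
Row 4: 31 + 75 + 119 + 87 + ? = 375, so (4,4) = 63.
Using anti-diagonal: 71 + 67 + 75 + 83 + ? → (2,4) = 375 − 296 = 79.
Row 2: 47 + 91 + 35 + 79 + ? = 375, so (2,5) = 123.
From column 4, 375 − (27 + 79 + 63 + 95) gives (3,4) = 111.
Column 5: 71 + 123 + 55 + 87 + ? = 375, so (5,5) = 39.
Main diagonal must total 375; the given cells sum to 260, so (1,1) = 115.
Row 1 must total 375; the given cells sum to 272, so (1,3) = 103.
Column 1 needs 375; the known cells sum to 276, so (3,1) = 99.
The remaining cell in column 3 is (5,3) = 375 − 324 = 51.
The remaining cell in row 3 is (3,2) = 375 − 332 = 43.
From row 5, 375 − (83 + 51 + 95 + 39) gives (5,2) = 107.

115 59 103 27 71 / 47 91 35 79 123 / 99 43 67 111 55 / 31 75 119 63 87 / 83 107 51 95 39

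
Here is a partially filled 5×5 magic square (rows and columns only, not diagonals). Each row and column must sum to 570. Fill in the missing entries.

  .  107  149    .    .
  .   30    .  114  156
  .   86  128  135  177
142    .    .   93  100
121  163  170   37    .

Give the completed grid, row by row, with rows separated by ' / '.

65 107 149 191 58 / 198 30 72 114 156 / 44 86 128 135 177 / 142 184 51 93 100 / 121 163 170 37 79

Row 3 needs 570; the known cells sum to 526, so (3,1) = 44.
Row 5 must total 570; the given cells sum to 491, so (5,5) = 79.
Column 2 must total 570; the given cells sum to 386, so (4,2) = 184.
Column 4 needs 570; the known cells sum to 379, so (1,4) = 191.
Column 5 needs 570; the known cells sum to 512, so (1,5) = 58.
From row 1, 570 − (107 + 149 + 191 + 58) gives (1,1) = 65.
Row 4 needs 570; the known cells sum to 519, so (4,3) = 51.
Column 1: 65 + 44 + 142 + 121 + ? = 570, so (2,1) = 198.
Using column 3: 149 + 128 + 51 + 170 + ? → (2,3) = 570 − 498 = 72.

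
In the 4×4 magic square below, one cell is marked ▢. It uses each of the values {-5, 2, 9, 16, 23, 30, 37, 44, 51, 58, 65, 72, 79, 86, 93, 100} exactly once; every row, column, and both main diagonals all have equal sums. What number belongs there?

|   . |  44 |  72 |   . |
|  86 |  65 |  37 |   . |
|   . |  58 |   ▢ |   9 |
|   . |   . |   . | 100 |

30

The 16 entries sum to 760, so each line sums to 760/4 = 190.
Row 2 must total 190; the given cells sum to 188, so (2,4) = 2.
Using column 2: 44 + 65 + 58 + ? → (4,2) = 190 − 167 = 23.
Using column 4: 2 + 9 + 100 + ? → (1,4) = 190 − 111 = 79.
The remaining cell in anti-diagonal is (4,1) = 190 − 174 = 16.
Using row 1: 44 + 72 + 79 + ? → (1,1) = 190 − 195 = -5.
Row 4 must total 190; the given cells sum to 139, so (4,3) = 51.
Column 1: -5 + 86 + 16 + ? = 190, so (3,1) = 93.
Column 3 must total 190; the given cells sum to 160, so (3,3) = 30.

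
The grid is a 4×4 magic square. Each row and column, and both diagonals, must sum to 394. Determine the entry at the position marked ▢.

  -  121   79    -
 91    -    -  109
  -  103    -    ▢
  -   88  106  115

76

Using row 4: 88 + 106 + 115 + ? → (4,1) = 394 − 309 = 85.
Column 2: 121 + 103 + 88 + ? = 394, so (2,2) = 82.
Row 2: 91 + 82 + 109 + ? = 394, so (2,3) = 112.
The remaining cell in column 3 is (3,3) = 394 − 297 = 97.
Main diagonal: 82 + 97 + 115 + ? = 394, so (1,1) = 100.
Anti-diagonal: 112 + 103 + 85 + ? = 394, so (1,4) = 94.
From column 1, 394 − (100 + 91 + 85) gives (3,1) = 118.
Column 4: 94 + 109 + 115 + ? = 394, so (3,4) = 76.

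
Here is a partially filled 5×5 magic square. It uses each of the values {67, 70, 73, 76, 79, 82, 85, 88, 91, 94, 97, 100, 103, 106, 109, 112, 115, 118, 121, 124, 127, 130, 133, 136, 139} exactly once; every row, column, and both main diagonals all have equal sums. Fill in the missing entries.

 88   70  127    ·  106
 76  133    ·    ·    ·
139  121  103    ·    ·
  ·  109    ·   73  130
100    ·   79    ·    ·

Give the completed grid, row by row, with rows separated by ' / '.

The 25 entries sum to 2575, so each line sums to 2575/5 = 515.
From row 1, 515 − (88 + 70 + 127 + 106) gives (1,4) = 124.
The remaining cell in column 1 is (4,1) = 515 − 403 = 112.
Using column 2: 70 + 133 + 121 + 109 + ? → (5,2) = 515 − 433 = 82.
Main diagonal: 88 + 133 + 103 + 73 + ? = 515, so (5,5) = 118.
From anti-diagonal, 515 − (106 + 103 + 109 + 100) gives (2,4) = 97.
From row 4, 515 − (112 + 109 + 73 + 130) gives (4,3) = 91.
Using row 5: 100 + 82 + 79 + 118 + ? → (5,4) = 515 − 379 = 136.
From column 3, 515 − (127 + 103 + 91 + 79) gives (2,3) = 115.
Column 4 needs 515; the known cells sum to 430, so (3,4) = 85.
Row 2 must total 515; the given cells sum to 421, so (2,5) = 94.
From row 3, 515 − (139 + 121 + 103 + 85) gives (3,5) = 67.

88 70 127 124 106 / 76 133 115 97 94 / 139 121 103 85 67 / 112 109 91 73 130 / 100 82 79 136 118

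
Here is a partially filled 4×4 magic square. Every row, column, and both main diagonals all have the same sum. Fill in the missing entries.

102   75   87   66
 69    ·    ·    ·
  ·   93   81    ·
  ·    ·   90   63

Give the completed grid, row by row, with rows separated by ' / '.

102 75 87 66 / 69 84 72 105 / 60 93 81 96 / 99 78 90 63

Row 1 is already complete: 102 + 75 + 87 + 66 = 330, so that is the magic constant.
Column 3 needs 330; the known cells sum to 258, so (2,3) = 72.
Main diagonal: 102 + 81 + 63 + ? = 330, so (2,2) = 84.
The remaining cell in anti-diagonal is (4,1) = 330 − 231 = 99.
Row 2: 69 + 84 + 72 + ? = 330, so (2,4) = 105.
Row 4 must total 330; the given cells sum to 252, so (4,2) = 78.
Column 1 needs 330; the known cells sum to 270, so (3,1) = 60.
Column 4: 66 + 105 + 63 + ? = 330, so (3,4) = 96.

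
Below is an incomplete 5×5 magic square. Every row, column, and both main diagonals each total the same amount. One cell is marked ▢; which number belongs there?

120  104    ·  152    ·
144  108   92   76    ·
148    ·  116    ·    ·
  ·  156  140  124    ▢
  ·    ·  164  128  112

88

Main diagonal is complete and sums to 580; that is the magic constant.
Row 2 must total 580; the given cells sum to 420, so (2,5) = 160.
Column 3 needs 580; the known cells sum to 512, so (1,3) = 68.
From column 4, 580 − (152 + 76 + 124 + 128) gives (3,4) = 100.
The remaining cell in row 1 is (1,5) = 580 − 444 = 136.
Anti-diagonal: 136 + 76 + 116 + 156 + ? = 580, so (5,1) = 96.
From row 5, 580 − (96 + 164 + 128 + 112) gives (5,2) = 80.
The remaining cell in column 1 is (4,1) = 580 − 508 = 72.
From column 2, 580 − (104 + 108 + 156 + 80) gives (3,2) = 132.
Row 3 must total 580; the given cells sum to 496, so (3,5) = 84.
Row 4 needs 580; the known cells sum to 492, so (4,5) = 88.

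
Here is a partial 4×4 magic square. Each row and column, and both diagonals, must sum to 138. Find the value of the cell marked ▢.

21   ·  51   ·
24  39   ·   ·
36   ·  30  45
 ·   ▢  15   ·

18

Row 3: 36 + 30 + 45 + ? = 138, so (3,2) = 27.
Using column 1: 21 + 24 + 36 + ? → (4,1) = 138 − 81 = 57.
Column 3 must total 138; the given cells sum to 96, so (2,3) = 42.
From main diagonal, 138 − (21 + 39 + 30) gives (4,4) = 48.
Anti-diagonal: 42 + 27 + 57 + ? = 138, so (1,4) = 12.
Row 1 must total 138; the given cells sum to 84, so (1,2) = 54.
Row 2 needs 138; the known cells sum to 105, so (2,4) = 33.
Row 4: 57 + 15 + 48 + ? = 138, so (4,2) = 18.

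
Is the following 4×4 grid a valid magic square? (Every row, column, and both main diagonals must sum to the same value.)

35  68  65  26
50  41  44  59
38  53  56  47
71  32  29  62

Row 1: 35 + 68 + 65 + 26 = 194.
Row 2: 50 + 41 + 44 + 59 = 194.
Row 3: 38 + 53 + 56 + 47 = 194.
Row 4: 71 + 32 + 29 + 62 = 194.
Column 1: 35 + 50 + 38 + 71 = 194.
Column 2: 68 + 41 + 53 + 32 = 194.
Column 3: 65 + 44 + 56 + 29 = 194.
Column 4: 26 + 59 + 47 + 62 = 194.
Main diagonal: 35 + 41 + 56 + 62 = 194.
Anti-diagonal: 26 + 44 + 53 + 71 = 194.
All lines sum to 194.

Yes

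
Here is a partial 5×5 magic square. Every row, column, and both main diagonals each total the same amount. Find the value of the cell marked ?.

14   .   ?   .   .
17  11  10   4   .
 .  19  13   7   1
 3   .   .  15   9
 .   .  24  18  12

Main diagonal is complete and sums to 65; that is the magic constant.
Using row 2: 17 + 11 + 10 + 4 + ? → (2,5) = 65 − 42 = 23.
Using row 3: 19 + 13 + 7 + 1 + ? → (3,1) = 65 − 40 = 25.
Column 1 needs 65; the known cells sum to 59, so (5,1) = 6.
The remaining cell in column 4 is (1,4) = 65 − 44 = 21.
Column 5 needs 65; the known cells sum to 45, so (1,5) = 20.
From anti-diagonal, 65 − (20 + 4 + 13 + 6) gives (4,2) = 22.
Using row 4: 3 + 22 + 15 + 9 + ? → (4,3) = 65 − 49 = 16.
Using row 5: 6 + 24 + 18 + 12 + ? → (5,2) = 65 − 60 = 5.
Using column 2: 11 + 19 + 22 + 5 + ? → (1,2) = 65 − 57 = 8.
The remaining cell in column 3 is (1,3) = 65 − 63 = 2.

2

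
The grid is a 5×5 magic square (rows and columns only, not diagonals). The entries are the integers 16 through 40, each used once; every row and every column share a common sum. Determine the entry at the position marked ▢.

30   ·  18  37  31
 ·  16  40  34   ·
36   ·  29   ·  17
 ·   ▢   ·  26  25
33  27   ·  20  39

The entries are 16 through 40, which sum to 700, so each line sums to 700/5 = 140.
The remaining cell in row 1 is (1,2) = 140 − 116 = 24.
From row 5, 140 − (33 + 27 + 20 + 39) gives (5,3) = 21.
Column 3 needs 140; the known cells sum to 108, so (4,3) = 32.
The remaining cell in column 4 is (3,4) = 140 − 117 = 23.
Column 5 must total 140; the given cells sum to 112, so (2,5) = 28.
The remaining cell in row 2 is (2,1) = 140 − 118 = 22.
The remaining cell in row 3 is (3,2) = 140 − 105 = 35.
From column 1, 140 − (30 + 22 + 36 + 33) gives (4,1) = 19.
Column 2: 24 + 16 + 35 + 27 + ? = 140, so (4,2) = 38.

38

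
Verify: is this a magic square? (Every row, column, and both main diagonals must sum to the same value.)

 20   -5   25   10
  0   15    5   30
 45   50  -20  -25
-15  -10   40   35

Yes

Row 1: 20 + (-5) + 25 + 10 = 50.
Row 2: 0 + 15 + 5 + 30 = 50.
Row 3: 45 + 50 + (-20) + (-25) = 50.
Row 4: -15 + (-10) + 40 + 35 = 50.
Column 1: 20 + 0 + 45 + (-15) = 50.
Column 2: -5 + 15 + 50 + (-10) = 50.
Column 3: 25 + 5 + (-20) + 40 = 50.
Column 4: 10 + 30 + (-25) + 35 = 50.
Main diagonal: 20 + 15 + (-20) + 35 = 50.
Anti-diagonal: 10 + 5 + 50 + (-15) = 50.
All lines sum to 50.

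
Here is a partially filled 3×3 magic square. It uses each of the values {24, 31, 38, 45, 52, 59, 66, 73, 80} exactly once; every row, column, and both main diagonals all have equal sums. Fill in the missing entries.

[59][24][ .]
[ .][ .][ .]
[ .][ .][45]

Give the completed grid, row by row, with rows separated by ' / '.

The 9 entries sum to 468, so each line sums to 468/3 = 156.
From row 1, 156 − (59 + 24) gives (1,3) = 73.
Column 3 needs 156; the known cells sum to 118, so (2,3) = 38.
From main diagonal, 156 − (59 + 45) gives (2,2) = 52.
Using anti-diagonal: 73 + 52 + ? → (3,1) = 156 − 125 = 31.
Using row 2: 52 + 38 + ? → (2,1) = 156 − 90 = 66.
Row 3 needs 156; the known cells sum to 76, so (3,2) = 80.

59 24 73 / 66 52 38 / 31 80 45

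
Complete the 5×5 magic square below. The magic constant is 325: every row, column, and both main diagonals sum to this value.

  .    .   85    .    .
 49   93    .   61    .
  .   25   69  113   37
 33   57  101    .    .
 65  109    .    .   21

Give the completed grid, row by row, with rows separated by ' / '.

Using row 3: 25 + 69 + 113 + 37 + ? → (3,1) = 325 − 244 = 81.
Using column 1: 49 + 81 + 33 + 65 + ? → (1,1) = 325 − 228 = 97.
Column 2 must total 325; the given cells sum to 284, so (1,2) = 41.
The remaining cell in main diagonal is (4,4) = 325 − 280 = 45.
From anti-diagonal, 325 − (61 + 69 + 57 + 65) gives (1,5) = 73.
Row 1 needs 325; the known cells sum to 296, so (1,4) = 29.
Row 4 needs 325; the known cells sum to 236, so (4,5) = 89.
From column 4, 325 − (29 + 61 + 113 + 45) gives (5,4) = 77.
Using column 5: 73 + 37 + 89 + 21 + ? → (2,5) = 325 − 220 = 105.
From row 2, 325 − (49 + 93 + 61 + 105) gives (2,3) = 17.
Row 5: 65 + 109 + 77 + 21 + ? = 325, so (5,3) = 53.

97 41 85 29 73 / 49 93 17 61 105 / 81 25 69 113 37 / 33 57 101 45 89 / 65 109 53 77 21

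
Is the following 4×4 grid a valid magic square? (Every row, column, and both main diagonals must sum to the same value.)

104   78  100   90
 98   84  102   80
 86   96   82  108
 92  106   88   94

No — row 4 sums to 380 but row 2 sums to 364.

Row 1: 104 + 78 + 100 + 90 = 372.
Row 2: 98 + 84 + 102 + 80 = 364.
Row 3: 86 + 96 + 82 + 108 = 372.
Row 4: 92 + 106 + 88 + 94 = 380.
Column 1: 104 + 98 + 86 + 92 = 380.
Column 2: 78 + 84 + 96 + 106 = 364.
Column 3: 100 + 102 + 82 + 88 = 372.
Column 4: 90 + 80 + 108 + 94 = 372.
Main diagonal: 104 + 84 + 82 + 94 = 364.
Anti-diagonal: 90 + 102 + 96 + 92 = 380.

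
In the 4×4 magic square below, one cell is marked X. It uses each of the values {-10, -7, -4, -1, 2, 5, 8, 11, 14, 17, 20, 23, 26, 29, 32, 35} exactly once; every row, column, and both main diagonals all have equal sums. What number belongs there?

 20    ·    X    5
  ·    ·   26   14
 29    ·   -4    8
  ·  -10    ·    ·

-7

The 16 entries sum to 200, so each line sums to 200/4 = 50.
Using row 3: 29 + (-4) + 8 + ? → (3,2) = 50 − 33 = 17.
Using column 4: 5 + 14 + 8 + ? → (4,4) = 50 − 27 = 23.
The remaining cell in main diagonal is (2,2) = 50 − 39 = 11.
Using anti-diagonal: 5 + 26 + 17 + ? → (4,1) = 50 − 48 = 2.
Row 2: 11 + 26 + 14 + ? = 50, so (2,1) = -1.
Using row 4: 2 + (-10) + 23 + ? → (4,3) = 50 − 15 = 35.
Using column 2: 11 + 17 + (-10) + ? → (1,2) = 50 − 18 = 32.
Column 3: 26 + (-4) + 35 + ? = 50, so (1,3) = -7.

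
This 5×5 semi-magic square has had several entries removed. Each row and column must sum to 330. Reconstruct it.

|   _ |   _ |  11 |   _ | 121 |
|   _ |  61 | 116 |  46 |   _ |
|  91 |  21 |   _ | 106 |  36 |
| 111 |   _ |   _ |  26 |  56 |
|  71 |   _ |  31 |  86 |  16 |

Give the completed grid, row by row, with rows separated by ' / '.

Using row 3: 91 + 21 + 106 + 36 + ? → (3,3) = 330 − 254 = 76.
Using row 5: 71 + 31 + 86 + 16 + ? → (5,2) = 330 − 204 = 126.
From column 3, 330 − (11 + 116 + 76 + 31) gives (4,3) = 96.
Column 4 needs 330; the known cells sum to 264, so (1,4) = 66.
Column 5: 121 + 36 + 56 + 16 + ? = 330, so (2,5) = 101.
Row 2: 61 + 116 + 46 + 101 + ? = 330, so (2,1) = 6.
The remaining cell in row 4 is (4,2) = 330 − 289 = 41.
From column 1, 330 − (6 + 91 + 111 + 71) gives (1,1) = 51.
Column 2 needs 330; the known cells sum to 249, so (1,2) = 81.

51 81 11 66 121 / 6 61 116 46 101 / 91 21 76 106 36 / 111 41 96 26 56 / 71 126 31 86 16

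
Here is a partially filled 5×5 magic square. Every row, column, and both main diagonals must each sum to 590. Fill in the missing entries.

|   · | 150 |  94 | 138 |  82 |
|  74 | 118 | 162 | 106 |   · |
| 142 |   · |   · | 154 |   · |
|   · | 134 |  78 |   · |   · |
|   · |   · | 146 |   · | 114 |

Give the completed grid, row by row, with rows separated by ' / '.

126 150 94 138 82 / 74 118 162 106 130 / 142 86 110 154 98 / 90 134 78 122 166 / 158 102 146 70 114

From row 1, 590 − (150 + 94 + 138 + 82) gives (1,1) = 126.
From row 2, 590 − (74 + 118 + 162 + 106) gives (2,5) = 130.
Column 3 must total 590; the given cells sum to 480, so (3,3) = 110.
Main diagonal: 126 + 118 + 110 + 114 + ? = 590, so (4,4) = 122.
Anti-diagonal: 82 + 106 + 110 + 134 + ? = 590, so (5,1) = 158.
The remaining cell in column 1 is (4,1) = 590 − 500 = 90.
Column 4: 138 + 106 + 154 + 122 + ? = 590, so (5,4) = 70.
From row 4, 590 − (90 + 134 + 78 + 122) gives (4,5) = 166.
Row 5: 158 + 146 + 70 + 114 + ? = 590, so (5,2) = 102.
Column 2 must total 590; the given cells sum to 504, so (3,2) = 86.
Column 5: 82 + 130 + 166 + 114 + ? = 590, so (3,5) = 98.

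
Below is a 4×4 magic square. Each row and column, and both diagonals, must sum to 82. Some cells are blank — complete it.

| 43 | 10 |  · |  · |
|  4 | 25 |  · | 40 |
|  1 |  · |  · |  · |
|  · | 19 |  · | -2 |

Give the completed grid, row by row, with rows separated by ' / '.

43 10 22 7 / 4 25 13 40 / 1 28 16 37 / 34 19 31 -2

The remaining cell in row 2 is (2,3) = 82 − 69 = 13.
Column 1 needs 82; the known cells sum to 48, so (4,1) = 34.
Column 2 must total 82; the given cells sum to 54, so (3,2) = 28.
The remaining cell in main diagonal is (3,3) = 82 − 66 = 16.
Anti-diagonal: 13 + 28 + 34 + ? = 82, so (1,4) = 7.
From row 1, 82 − (43 + 10 + 7) gives (1,3) = 22.
From row 3, 82 − (1 + 28 + 16) gives (3,4) = 37.
Row 4 must total 82; the given cells sum to 51, so (4,3) = 31.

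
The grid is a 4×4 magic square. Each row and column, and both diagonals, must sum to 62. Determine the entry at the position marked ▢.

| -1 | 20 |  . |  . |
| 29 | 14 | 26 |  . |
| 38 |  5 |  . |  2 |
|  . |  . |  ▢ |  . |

Row 2 needs 62; the known cells sum to 69, so (2,4) = -7.
Row 3 needs 62; the known cells sum to 45, so (3,3) = 17.
Column 1: -1 + 29 + 38 + ? = 62, so (4,1) = -4.
Column 2 needs 62; the known cells sum to 39, so (4,2) = 23.
Main diagonal needs 62; the known cells sum to 30, so (4,4) = 32.
Anti-diagonal must total 62; the given cells sum to 27, so (1,4) = 35.
Row 1 needs 62; the known cells sum to 54, so (1,3) = 8.
From row 4, 62 − (-4 + 23 + 32) gives (4,3) = 11.

11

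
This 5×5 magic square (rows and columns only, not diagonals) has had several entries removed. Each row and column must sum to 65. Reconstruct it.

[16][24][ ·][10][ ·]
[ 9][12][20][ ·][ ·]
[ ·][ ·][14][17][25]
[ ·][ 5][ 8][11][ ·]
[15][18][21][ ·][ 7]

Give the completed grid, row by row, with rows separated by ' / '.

From row 5, 65 − (15 + 18 + 21 + 7) gives (5,4) = 4.
Using column 2: 24 + 12 + 5 + 18 + ? → (3,2) = 65 − 59 = 6.
Column 3 must total 65; the given cells sum to 63, so (1,3) = 2.
Column 4: 10 + 17 + 11 + 4 + ? = 65, so (2,4) = 23.
Row 1: 16 + 24 + 2 + 10 + ? = 65, so (1,5) = 13.
Row 2: 9 + 12 + 20 + 23 + ? = 65, so (2,5) = 1.
Row 3 needs 65; the known cells sum to 62, so (3,1) = 3.
Column 1 needs 65; the known cells sum to 43, so (4,1) = 22.
Column 5 needs 65; the known cells sum to 46, so (4,5) = 19.

16 24 2 10 13 / 9 12 20 23 1 / 3 6 14 17 25 / 22 5 8 11 19 / 15 18 21 4 7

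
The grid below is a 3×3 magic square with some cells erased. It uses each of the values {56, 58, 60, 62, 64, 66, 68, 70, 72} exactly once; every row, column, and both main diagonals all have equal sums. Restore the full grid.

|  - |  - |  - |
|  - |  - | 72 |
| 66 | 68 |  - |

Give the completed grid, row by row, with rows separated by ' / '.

The 9 entries sum to 576, so each line sums to 576/3 = 192.
From row 3, 192 − (66 + 68) gives (3,3) = 58.
Column 3 needs 192; the known cells sum to 130, so (1,3) = 62.
Using anti-diagonal: 62 + 66 + ? → (2,2) = 192 − 128 = 64.
The remaining cell in row 2 is (2,1) = 192 − 136 = 56.
Column 1 needs 192; the known cells sum to 122, so (1,1) = 70.
The remaining cell in column 2 is (1,2) = 192 − 132 = 60.

70 60 62 / 56 64 72 / 66 68 58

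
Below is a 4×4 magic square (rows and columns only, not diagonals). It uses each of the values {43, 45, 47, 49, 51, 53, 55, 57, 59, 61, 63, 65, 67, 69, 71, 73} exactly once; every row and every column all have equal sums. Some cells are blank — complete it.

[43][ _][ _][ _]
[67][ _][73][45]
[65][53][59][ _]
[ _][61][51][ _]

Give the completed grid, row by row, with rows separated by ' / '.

43 71 49 69 / 67 47 73 45 / 65 53 59 55 / 57 61 51 63

The 16 entries sum to 928, so each line sums to 928/4 = 232.
From row 2, 232 − (67 + 73 + 45) gives (2,2) = 47.
From row 3, 232 − (65 + 53 + 59) gives (3,4) = 55.
Using column 1: 43 + 67 + 65 + ? → (4,1) = 232 − 175 = 57.
Column 2 needs 232; the known cells sum to 161, so (1,2) = 71.
Column 3 needs 232; the known cells sum to 183, so (1,3) = 49.
The remaining cell in row 1 is (1,4) = 232 − 163 = 69.
Row 4 needs 232; the known cells sum to 169, so (4,4) = 63.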